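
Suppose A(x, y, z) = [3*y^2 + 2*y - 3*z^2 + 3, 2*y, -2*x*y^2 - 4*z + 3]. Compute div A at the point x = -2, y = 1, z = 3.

∂A₁/∂x = 0
∂A₂/∂y = 2
∂A₃/∂z = -4
∇·A = -2
At (-2, 1, 3): -2.

-2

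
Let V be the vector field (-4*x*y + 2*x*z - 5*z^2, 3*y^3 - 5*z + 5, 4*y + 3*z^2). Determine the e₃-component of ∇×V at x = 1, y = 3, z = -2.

4

(∇×V)_3 = ∂V₂/∂x − ∂V₁/∂y
= 0 − (-4*x)
= 4*x
At (1, 3, -2): 4.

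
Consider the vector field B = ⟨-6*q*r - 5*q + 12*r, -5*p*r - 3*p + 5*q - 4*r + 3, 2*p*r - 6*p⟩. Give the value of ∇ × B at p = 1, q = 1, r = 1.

(9, 10, 3)

(∇×B)₁ = ∂B₃/∂q − ∂B₂/∂r = 5*p + 4
(∇×B)₂ = ∂B₁/∂r − ∂B₃/∂p = -6*q - 2*r + 18
(∇×B)₃ = ∂B₂/∂p − ∂B₁/∂q = r + 2
∇×B = (5*p + 4, -6*q - 2*r + 18, r + 2)
At (1, 1, 1): (9, 10, 3).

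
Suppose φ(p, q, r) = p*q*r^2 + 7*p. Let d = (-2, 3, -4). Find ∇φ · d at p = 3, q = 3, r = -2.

142

∂φ/∂p = q*r^2 + 7
∂φ/∂q = p*r^2
∂φ/∂r = 2*p*q*r
∇φ at (3, 3, -2) = (19, 12, -36)
∇φ · d = (19)(-2) + (12)(3) + (-36)(-4) = 142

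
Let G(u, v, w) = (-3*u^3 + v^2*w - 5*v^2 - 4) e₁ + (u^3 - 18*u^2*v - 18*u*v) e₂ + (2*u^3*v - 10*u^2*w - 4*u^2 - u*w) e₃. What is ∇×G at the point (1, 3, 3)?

(2, 62, -147)

(∇×G)₁ = ∂G₃/∂v − ∂G₂/∂w = 2*u^3
(∇×G)₂ = ∂G₁/∂w − ∂G₃/∂u = -6*u^2*v + 20*u*w + 8*u + v^2 + w
(∇×G)₃ = ∂G₂/∂u − ∂G₁/∂v = 3*u^2 - 36*u*v - 2*v*w - 8*v
∇×G = (2*u^3, -6*u^2*v + 20*u*w + 8*u + v^2 + w, 3*u^2 - 36*u*v - 2*v*w - 8*v)
At (1, 3, 3): (2, 62, -147).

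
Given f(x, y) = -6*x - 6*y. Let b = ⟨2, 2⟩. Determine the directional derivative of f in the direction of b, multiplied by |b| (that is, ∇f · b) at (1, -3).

∂f/∂x = -6
∂f/∂y = -6
∇f at (1, -3) = (-6, -6)
∇f · b = (-6)(2) + (-6)(2) = -24

-24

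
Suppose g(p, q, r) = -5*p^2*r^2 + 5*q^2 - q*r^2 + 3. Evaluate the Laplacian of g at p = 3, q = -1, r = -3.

∂²g/∂p² = -10*r^2
∂²g/∂q² = 10
∂²g/∂r² = -2*(5*p^2 + q)
∇²g = -10*p^2 - 2*q - 10*r^2 + 10
At (3, -1, -3): -168.

-168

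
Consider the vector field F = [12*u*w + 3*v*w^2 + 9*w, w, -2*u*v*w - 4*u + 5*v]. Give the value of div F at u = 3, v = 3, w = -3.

∂F₁/∂u = 12*w
∂F₂/∂v = 0
∂F₃/∂w = -2*u*v
∇·F = -2*u*v + 12*w
At (3, 3, -3): -54.

-54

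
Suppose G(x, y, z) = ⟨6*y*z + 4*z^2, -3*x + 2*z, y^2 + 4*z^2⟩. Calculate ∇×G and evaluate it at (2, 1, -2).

(0, -10, 9)

(∇×G)₁ = ∂G₃/∂y − ∂G₂/∂z = 2*y - 2
(∇×G)₂ = ∂G₁/∂z − ∂G₃/∂x = 6*y + 8*z
(∇×G)₃ = ∂G₂/∂x − ∂G₁/∂y = -6*z - 3
∇×G = (2*y - 2, 6*y + 8*z, -6*z - 3)
At (2, 1, -2): (0, -10, 9).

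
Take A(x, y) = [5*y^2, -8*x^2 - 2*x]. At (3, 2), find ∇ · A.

∂A₁/∂x = 0
∂A₂/∂y = 0
∇·A = 0
At (3, 2): 0.

0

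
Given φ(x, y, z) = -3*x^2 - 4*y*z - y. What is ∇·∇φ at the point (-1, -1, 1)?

-6

∂²φ/∂x² = -6
∂²φ/∂y² = 0
∂²φ/∂z² = 0
∇²φ = -6
At (-1, -1, 1): -6.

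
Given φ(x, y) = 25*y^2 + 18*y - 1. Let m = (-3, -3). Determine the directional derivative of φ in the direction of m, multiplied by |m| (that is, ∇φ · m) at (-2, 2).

-354

∂φ/∂x = 0
∂φ/∂y = 50*y + 18
∇φ at (-2, 2) = (0, 118)
∇φ · m = (0)(-3) + (118)(-3) = -354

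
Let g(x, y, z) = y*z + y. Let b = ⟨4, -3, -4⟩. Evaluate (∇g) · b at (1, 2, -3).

∂g/∂x = 0
∂g/∂y = z + 1
∂g/∂z = y
∇g at (1, 2, -3) = (0, -2, 2)
∇g · b = (0)(4) + (-2)(-3) + (2)(-4) = -2

-2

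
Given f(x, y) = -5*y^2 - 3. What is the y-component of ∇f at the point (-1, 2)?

-20

(∇f)_2 = ∂f/∂y = -10*y
At (-1, 2): -20.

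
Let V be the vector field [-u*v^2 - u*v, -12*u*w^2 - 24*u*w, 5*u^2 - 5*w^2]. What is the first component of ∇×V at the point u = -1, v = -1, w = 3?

(∇×V)_1 = ∂V₃/∂v − ∂V₂/∂w
= 0 − (-24*u*w - 24*u)
= 24*u*w + 24*u
At (-1, -1, 3): -96.

-96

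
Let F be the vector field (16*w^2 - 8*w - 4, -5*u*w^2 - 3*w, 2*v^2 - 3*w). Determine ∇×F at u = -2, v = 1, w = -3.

(67, -104, -45)

(∇×F)₁ = ∂F₃/∂v − ∂F₂/∂w = 10*u*w + 4*v + 3
(∇×F)₂ = ∂F₁/∂w − ∂F₃/∂u = 32*w - 8
(∇×F)₃ = ∂F₂/∂u − ∂F₁/∂v = -5*w^2
∇×F = (10*u*w + 4*v + 3, 32*w - 8, -5*w^2)
At (-2, 1, -3): (67, -104, -45).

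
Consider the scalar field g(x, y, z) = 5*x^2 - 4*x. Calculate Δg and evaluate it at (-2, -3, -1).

10

∂²g/∂x² = 10
∂²g/∂y² = 0
∂²g/∂z² = 0
∇²g = 10
At (-2, -3, -1): 10.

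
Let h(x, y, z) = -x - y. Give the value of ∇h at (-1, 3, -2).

(-1, -1, 0)

∂h/∂x = -1
∂h/∂y = -1
∂h/∂z = 0
∇h = (-1, -1, 0)
At (-1, 3, -2): (-1, -1, 0).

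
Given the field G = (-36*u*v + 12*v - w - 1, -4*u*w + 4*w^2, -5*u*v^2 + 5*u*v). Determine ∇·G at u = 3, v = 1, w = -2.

∂G₁/∂u = -36*v
∂G₂/∂v = 0
∂G₃/∂w = 0
∇·G = -36*v
At (3, 1, -2): -36.

-36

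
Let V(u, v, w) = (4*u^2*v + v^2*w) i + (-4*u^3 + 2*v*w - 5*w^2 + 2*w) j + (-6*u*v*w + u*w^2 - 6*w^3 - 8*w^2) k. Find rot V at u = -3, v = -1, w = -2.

(∇×V)₁ = ∂V₃/∂v − ∂V₂/∂w = -6*u*w - 2*v + 10*w - 2
(∇×V)₂ = ∂V₁/∂w − ∂V₃/∂u = v^2 + 6*v*w - w^2
(∇×V)₃ = ∂V₂/∂u − ∂V₁/∂v = -16*u^2 - 2*v*w
∇×V = (-6*u*w - 2*v + 10*w - 2, v^2 + 6*v*w - w^2, -16*u^2 - 2*v*w)
At (-3, -1, -2): (-56, 9, -148).

(-56, 9, -148)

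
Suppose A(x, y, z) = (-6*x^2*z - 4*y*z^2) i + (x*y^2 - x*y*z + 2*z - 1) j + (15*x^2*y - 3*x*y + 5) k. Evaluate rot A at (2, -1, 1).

(∇×A)₁ = ∂A₃/∂y − ∂A₂/∂z = 15*x^2 + x*y - 3*x - 2
(∇×A)₂ = ∂A₁/∂z − ∂A₃/∂x = -6*x^2 - 30*x*y - 8*y*z + 3*y
(∇×A)₃ = ∂A₂/∂x − ∂A₁/∂y = y^2 - y*z + 4*z^2
∇×A = (15*x^2 + x*y - 3*x - 2, -6*x^2 - 30*x*y - 8*y*z + 3*y, y^2 - y*z + 4*z^2)
At (2, -1, 1): (50, 41, 6).

(50, 41, 6)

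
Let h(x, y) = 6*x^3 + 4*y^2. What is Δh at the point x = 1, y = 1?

44

∂²h/∂x² = 36*x
∂²h/∂y² = 8
∇²h = 36*x + 8
At (1, 1): 44.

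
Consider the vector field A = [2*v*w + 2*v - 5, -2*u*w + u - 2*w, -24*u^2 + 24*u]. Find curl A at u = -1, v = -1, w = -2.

(∇×A)₁ = ∂A₃/∂v − ∂A₂/∂w = 2*u + 2
(∇×A)₂ = ∂A₁/∂w − ∂A₃/∂u = 48*u + 2*v - 24
(∇×A)₃ = ∂A₂/∂u − ∂A₁/∂v = -4*w - 1
∇×A = (2*u + 2, 48*u + 2*v - 24, -4*w - 1)
At (-1, -1, -2): (0, -74, 7).

(0, -74, 7)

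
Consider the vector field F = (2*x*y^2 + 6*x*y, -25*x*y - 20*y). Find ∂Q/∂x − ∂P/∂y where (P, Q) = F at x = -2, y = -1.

29

∂F₂/∂x = -25*y
∂F₁/∂y = 4*x*y + 6*x
Scalar curl = -4*x*y - 6*x - 25*y
At (-2, -1): 29.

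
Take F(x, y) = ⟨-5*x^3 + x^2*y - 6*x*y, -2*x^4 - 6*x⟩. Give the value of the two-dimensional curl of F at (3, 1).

∂F₂/∂x = -8*x^3 - 6
∂F₁/∂y = x^2 - 6*x
Scalar curl = -8*x^3 - x^2 + 6*x - 6
At (3, 1): -213.

-213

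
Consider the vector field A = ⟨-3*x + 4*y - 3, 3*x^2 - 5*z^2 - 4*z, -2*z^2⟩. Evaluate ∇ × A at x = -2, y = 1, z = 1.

(∇×A)₁ = ∂A₃/∂y − ∂A₂/∂z = 10*z + 4
(∇×A)₂ = ∂A₁/∂z − ∂A₃/∂x = 0
(∇×A)₃ = ∂A₂/∂x − ∂A₁/∂y = 6*x - 4
∇×A = (10*z + 4, 0, 6*x - 4)
At (-2, 1, 1): (14, 0, -16).

(14, 0, -16)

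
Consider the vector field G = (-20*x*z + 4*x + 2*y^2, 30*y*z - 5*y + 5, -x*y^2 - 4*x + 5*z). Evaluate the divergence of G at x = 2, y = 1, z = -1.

-6

∂G₁/∂x = -20*z + 4
∂G₂/∂y = 30*z - 5
∂G₃/∂z = 5
∇·G = 10*z + 4
At (2, 1, -1): -6.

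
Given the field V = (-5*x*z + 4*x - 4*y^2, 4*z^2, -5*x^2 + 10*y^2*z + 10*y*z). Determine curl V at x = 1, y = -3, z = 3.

(∇×V)₁ = ∂V₃/∂y − ∂V₂/∂z = 20*y*z + 2*z
(∇×V)₂ = ∂V₁/∂z − ∂V₃/∂x = 5*x
(∇×V)₃ = ∂V₂/∂x − ∂V₁/∂y = 8*y
∇×V = (20*y*z + 2*z, 5*x, 8*y)
At (1, -3, 3): (-174, 5, -24).

(-174, 5, -24)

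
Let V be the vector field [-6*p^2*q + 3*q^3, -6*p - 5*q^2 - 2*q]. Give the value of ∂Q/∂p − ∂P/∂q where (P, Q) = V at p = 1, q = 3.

∂V₂/∂p = -6
∂V₁/∂q = -6*p^2 + 9*q^2
Scalar curl = 6*p^2 - 9*q^2 - 6
At (1, 3): -81.

-81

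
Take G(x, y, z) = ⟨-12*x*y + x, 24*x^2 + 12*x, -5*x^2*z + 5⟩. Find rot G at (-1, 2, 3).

(∇×G)₁ = ∂G₃/∂y − ∂G₂/∂z = 0
(∇×G)₂ = ∂G₁/∂z − ∂G₃/∂x = 10*x*z
(∇×G)₃ = ∂G₂/∂x − ∂G₁/∂y = 60*x + 12
∇×G = (0, 10*x*z, 60*x + 12)
At (-1, 2, 3): (0, -30, -48).

(0, -30, -48)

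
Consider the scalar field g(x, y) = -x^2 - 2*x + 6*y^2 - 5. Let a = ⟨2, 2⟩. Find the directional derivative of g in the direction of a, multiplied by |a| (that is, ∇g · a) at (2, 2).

∂g/∂x = -2*x - 2
∂g/∂y = 12*y
∇g at (2, 2) = (-6, 24)
∇g · a = (-6)(2) + (24)(2) = 36

36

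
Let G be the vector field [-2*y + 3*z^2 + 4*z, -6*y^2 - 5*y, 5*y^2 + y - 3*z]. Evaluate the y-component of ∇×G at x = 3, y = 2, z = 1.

10

(∇×G)_2 = ∂G₁/∂z − ∂G₃/∂x
= 6*z + 4 − (0)
= 6*z + 4
At (3, 2, 1): 10.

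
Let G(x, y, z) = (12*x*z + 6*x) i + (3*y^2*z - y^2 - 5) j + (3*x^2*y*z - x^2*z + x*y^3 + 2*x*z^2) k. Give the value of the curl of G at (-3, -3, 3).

(∇×G)₁ = ∂G₃/∂y − ∂G₂/∂z = 3*x^2*z + 3*x*y^2 - 3*y^2
(∇×G)₂ = ∂G₁/∂z − ∂G₃/∂x = -6*x*y*z + 2*x*z + 12*x - y^3 - 2*z^2
(∇×G)₃ = ∂G₂/∂x − ∂G₁/∂y = 0
∇×G = (3*x^2*z + 3*x*y^2 - 3*y^2, -6*x*y*z + 2*x*z + 12*x - y^3 - 2*z^2, 0)
At (-3, -3, 3): (-27, -207, 0).

(-27, -207, 0)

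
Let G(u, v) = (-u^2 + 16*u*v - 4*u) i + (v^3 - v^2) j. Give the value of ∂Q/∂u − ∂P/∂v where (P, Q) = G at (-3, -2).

∂G₂/∂u = 0
∂G₁/∂v = 16*u
Scalar curl = -16*u
At (-3, -2): 48.

48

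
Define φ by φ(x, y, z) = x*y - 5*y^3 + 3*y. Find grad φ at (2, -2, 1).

(-2, -55, 0)

∂φ/∂x = y
∂φ/∂y = x - 15*y^2 + 3
∂φ/∂z = 0
∇φ = (y, x - 15*y^2 + 3, 0)
At (2, -2, 1): (-2, -55, 0).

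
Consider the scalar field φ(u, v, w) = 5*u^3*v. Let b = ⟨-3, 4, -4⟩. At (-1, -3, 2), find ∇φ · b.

∂φ/∂u = 15*u^2*v
∂φ/∂v = 5*u^3
∂φ/∂w = 0
∇φ at (-1, -3, 2) = (-45, -5, 0)
∇φ · b = (-45)(-3) + (-5)(4) + (0)(-4) = 115

115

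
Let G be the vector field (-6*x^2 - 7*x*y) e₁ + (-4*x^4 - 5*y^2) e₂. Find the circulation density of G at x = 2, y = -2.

∂G₂/∂x = -16*x^3
∂G₁/∂y = -7*x
Scalar curl = -16*x^3 + 7*x
At (2, -2): -114.

-114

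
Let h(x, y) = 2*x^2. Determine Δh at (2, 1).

∂²h/∂x² = 4
∂²h/∂y² = 0
∇²h = 4
At (2, 1): 4.

4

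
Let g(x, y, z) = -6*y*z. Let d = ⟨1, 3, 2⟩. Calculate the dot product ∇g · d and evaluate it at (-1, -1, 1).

-6

∂g/∂x = 0
∂g/∂y = -6*z
∂g/∂z = -6*y
∇g at (-1, -1, 1) = (0, -6, 6)
∇g · d = (0)(1) + (-6)(3) + (6)(2) = -6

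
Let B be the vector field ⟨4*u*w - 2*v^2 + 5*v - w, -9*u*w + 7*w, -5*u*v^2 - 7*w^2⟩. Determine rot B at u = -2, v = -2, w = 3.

(∇×B)₁ = ∂B₃/∂v − ∂B₂/∂w = -10*u*v + 9*u - 7
(∇×B)₂ = ∂B₁/∂w − ∂B₃/∂u = 4*u + 5*v^2 - 1
(∇×B)₃ = ∂B₂/∂u − ∂B₁/∂v = 4*v - 9*w - 5
∇×B = (-10*u*v + 9*u - 7, 4*u + 5*v^2 - 1, 4*v - 9*w - 5)
At (-2, -2, 3): (-65, 11, -40).

(-65, 11, -40)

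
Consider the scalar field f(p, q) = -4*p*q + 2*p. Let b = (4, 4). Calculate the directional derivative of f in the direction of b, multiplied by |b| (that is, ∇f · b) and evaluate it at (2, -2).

8

∂f/∂p = -4*q + 2
∂f/∂q = -4*p
∇f at (2, -2) = (10, -8)
∇f · b = (10)(4) + (-8)(4) = 8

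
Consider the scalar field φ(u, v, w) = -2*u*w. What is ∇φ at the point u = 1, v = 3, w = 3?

(-6, 0, -2)

∂φ/∂u = -2*w
∂φ/∂v = 0
∂φ/∂w = -2*u
∇φ = (-2*w, 0, -2*u)
At (1, 3, 3): (-6, 0, -2).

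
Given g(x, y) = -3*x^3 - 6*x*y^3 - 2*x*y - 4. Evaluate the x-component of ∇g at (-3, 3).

(∇g)_1 = ∂g/∂x = -9*x^2 - 6*y^3 - 2*y
At (-3, 3): -249.

-249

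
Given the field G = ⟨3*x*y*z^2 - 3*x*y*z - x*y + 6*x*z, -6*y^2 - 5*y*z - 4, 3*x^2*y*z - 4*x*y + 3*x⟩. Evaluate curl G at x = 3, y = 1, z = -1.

(-34, 10, -15)

(∇×G)₁ = ∂G₃/∂y − ∂G₂/∂z = 3*x^2*z - 4*x + 5*y
(∇×G)₂ = ∂G₁/∂z − ∂G₃/∂x = -3*x*y + 6*x + 4*y - 3
(∇×G)₃ = ∂G₂/∂x − ∂G₁/∂y = -3*x*z^2 + 3*x*z + x
∇×G = (3*x^2*z - 4*x + 5*y, -3*x*y + 6*x + 4*y - 3, -3*x*z^2 + 3*x*z + x)
At (3, 1, -1): (-34, 10, -15).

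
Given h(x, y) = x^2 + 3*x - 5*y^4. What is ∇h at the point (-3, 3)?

∂h/∂x = 2*x + 3
∂h/∂y = -20*y^3
∇h = (2*x + 3, -20*y^3)
At (-3, 3): (-3, -540).

(-3, -540)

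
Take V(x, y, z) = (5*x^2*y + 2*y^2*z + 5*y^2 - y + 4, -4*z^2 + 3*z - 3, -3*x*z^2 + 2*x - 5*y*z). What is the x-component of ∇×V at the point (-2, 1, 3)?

(∇×V)_1 = ∂V₃/∂y − ∂V₂/∂z
= -5*z − (-8*z + 3)
= 3*z - 3
At (-2, 1, 3): 6.

6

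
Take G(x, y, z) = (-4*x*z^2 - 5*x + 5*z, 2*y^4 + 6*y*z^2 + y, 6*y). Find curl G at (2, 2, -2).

(54, 37, 0)

(∇×G)₁ = ∂G₃/∂y − ∂G₂/∂z = -12*y*z + 6
(∇×G)₂ = ∂G₁/∂z − ∂G₃/∂x = -8*x*z + 5
(∇×G)₃ = ∂G₂/∂x − ∂G₁/∂y = 0
∇×G = (-12*y*z + 6, -8*x*z + 5, 0)
At (2, 2, -2): (54, 37, 0).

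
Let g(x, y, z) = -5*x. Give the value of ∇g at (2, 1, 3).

(-5, 0, 0)

∂g/∂x = -5
∂g/∂y = 0
∂g/∂z = 0
∇g = (-5, 0, 0)
At (2, 1, 3): (-5, 0, 0).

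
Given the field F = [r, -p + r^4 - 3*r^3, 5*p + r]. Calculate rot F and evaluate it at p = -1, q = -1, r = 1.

(5, -4, -1)

(∇×F)₁ = ∂F₃/∂q − ∂F₂/∂r = -4*r^3 + 9*r^2
(∇×F)₂ = ∂F₁/∂r − ∂F₃/∂p = -4
(∇×F)₃ = ∂F₂/∂p − ∂F₁/∂q = -1
∇×F = (-4*r^3 + 9*r^2, -4, -1)
At (-1, -1, 1): (5, -4, -1).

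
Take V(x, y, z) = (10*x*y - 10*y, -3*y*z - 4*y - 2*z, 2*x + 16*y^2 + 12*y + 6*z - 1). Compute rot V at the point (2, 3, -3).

(119, -2, -10)

(∇×V)₁ = ∂V₃/∂y − ∂V₂/∂z = 35*y + 14
(∇×V)₂ = ∂V₁/∂z − ∂V₃/∂x = -2
(∇×V)₃ = ∂V₂/∂x − ∂V₁/∂y = -10*x + 10
∇×V = (35*y + 14, -2, -10*x + 10)
At (2, 3, -3): (119, -2, -10).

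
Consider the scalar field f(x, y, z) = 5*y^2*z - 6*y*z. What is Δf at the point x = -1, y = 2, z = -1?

∂²f/∂x² = 0
∂²f/∂y² = 10*z
∂²f/∂z² = 0
∇²f = 10*z
At (-1, 2, -1): -10.

-10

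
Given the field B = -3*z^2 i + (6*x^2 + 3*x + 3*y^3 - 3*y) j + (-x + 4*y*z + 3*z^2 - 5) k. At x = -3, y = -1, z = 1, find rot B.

(∇×B)₁ = ∂B₃/∂y − ∂B₂/∂z = 4*z
(∇×B)₂ = ∂B₁/∂z − ∂B₃/∂x = -6*z + 1
(∇×B)₃ = ∂B₂/∂x − ∂B₁/∂y = 12*x + 3
∇×B = (4*z, -6*z + 1, 12*x + 3)
At (-3, -1, 1): (4, -5, -33).

(4, -5, -33)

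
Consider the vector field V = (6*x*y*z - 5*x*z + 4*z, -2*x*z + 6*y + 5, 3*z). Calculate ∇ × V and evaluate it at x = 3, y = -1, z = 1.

(6, -29, -20)

(∇×V)₁ = ∂V₃/∂y − ∂V₂/∂z = 2*x
(∇×V)₂ = ∂V₁/∂z − ∂V₃/∂x = 6*x*y - 5*x + 4
(∇×V)₃ = ∂V₂/∂x − ∂V₁/∂y = -6*x*z - 2*z
∇×V = (2*x, 6*x*y - 5*x + 4, -6*x*z - 2*z)
At (3, -1, 1): (6, -29, -20).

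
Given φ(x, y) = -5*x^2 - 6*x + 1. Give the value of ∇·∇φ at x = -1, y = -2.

∂²φ/∂x² = -10
∂²φ/∂y² = 0
∇²φ = -10
At (-1, -2): -10.

-10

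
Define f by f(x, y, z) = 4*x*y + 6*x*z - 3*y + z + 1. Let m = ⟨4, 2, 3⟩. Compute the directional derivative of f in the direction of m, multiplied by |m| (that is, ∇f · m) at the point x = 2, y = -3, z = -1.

-23

∂f/∂x = 4*y + 6*z
∂f/∂y = 4*x - 3
∂f/∂z = 6*x + 1
∇f at (2, -3, -1) = (-18, 5, 13)
∇f · m = (-18)(4) + (5)(2) + (13)(3) = -23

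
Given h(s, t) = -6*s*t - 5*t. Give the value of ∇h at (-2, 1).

(-6, 7)

∂h/∂s = -6*t
∂h/∂t = -6*s - 5
∇h = (-6*t, -6*s - 5)
At (-2, 1): (-6, 7).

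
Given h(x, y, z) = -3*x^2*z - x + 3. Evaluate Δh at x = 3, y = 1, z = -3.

18

∂²h/∂x² = -6*z
∂²h/∂y² = 0
∂²h/∂z² = 0
∇²h = -6*z
At (3, 1, -3): 18.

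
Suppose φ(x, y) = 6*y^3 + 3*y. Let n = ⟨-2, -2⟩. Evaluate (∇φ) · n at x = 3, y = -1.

-42

∂φ/∂x = 0
∂φ/∂y = 18*y^2 + 3
∇φ at (3, -1) = (0, 21)
∇φ · n = (0)(-2) + (21)(-2) = -42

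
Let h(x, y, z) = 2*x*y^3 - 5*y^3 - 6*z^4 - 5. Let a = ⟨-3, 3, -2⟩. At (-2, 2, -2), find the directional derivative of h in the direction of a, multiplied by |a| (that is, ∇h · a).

∂h/∂x = 2*y^3
∂h/∂y = 6*x*y^2 - 15*y^2
∂h/∂z = -24*z^3
∇h at (-2, 2, -2) = (16, -108, 192)
∇h · a = (16)(-3) + (-108)(3) + (192)(-2) = -756

-756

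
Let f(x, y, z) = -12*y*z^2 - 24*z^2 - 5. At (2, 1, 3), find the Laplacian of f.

∂²f/∂x² = 0
∂²f/∂y² = 0
∂²f/∂z² = -24*(y + 2)
∇²f = -24*y - 48
At (2, 1, 3): -72.

-72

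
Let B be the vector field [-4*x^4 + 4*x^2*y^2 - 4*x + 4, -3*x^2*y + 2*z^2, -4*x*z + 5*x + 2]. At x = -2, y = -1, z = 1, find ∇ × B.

(-4, -1, 20)

(∇×B)₁ = ∂B₃/∂y − ∂B₂/∂z = -4*z
(∇×B)₂ = ∂B₁/∂z − ∂B₃/∂x = 4*z - 5
(∇×B)₃ = ∂B₂/∂x − ∂B₁/∂y = -8*x^2*y - 6*x*y
∇×B = (-4*z, 4*z - 5, -8*x^2*y - 6*x*y)
At (-2, -1, 1): (-4, -1, 20).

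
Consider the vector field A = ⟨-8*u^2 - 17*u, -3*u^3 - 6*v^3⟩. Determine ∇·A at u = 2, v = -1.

-67

∂A₁/∂u = -16*u - 17
∂A₂/∂v = -18*v^2
∇·A = -16*u - 18*v^2 - 17
At (2, -1): -67.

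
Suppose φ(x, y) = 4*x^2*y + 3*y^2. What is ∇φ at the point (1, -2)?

(-16, -8)

∂φ/∂x = 8*x*y
∂φ/∂y = 4*x^2 + 6*y
∇φ = (8*x*y, 4*x^2 + 6*y)
At (1, -2): (-16, -8).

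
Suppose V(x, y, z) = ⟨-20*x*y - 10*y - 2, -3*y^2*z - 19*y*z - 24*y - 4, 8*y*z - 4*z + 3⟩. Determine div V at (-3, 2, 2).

∂V₁/∂x = -20*y
∂V₂/∂y = -6*y*z - 19*z - 24
∂V₃/∂z = 8*y - 4
∇·V = -6*y*z - 12*y - 19*z - 28
At (-3, 2, 2): -114.

-114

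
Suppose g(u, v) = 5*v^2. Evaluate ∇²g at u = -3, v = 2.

10

∂²g/∂u² = 0
∂²g/∂v² = 10
∇²g = 10
At (-3, 2): 10.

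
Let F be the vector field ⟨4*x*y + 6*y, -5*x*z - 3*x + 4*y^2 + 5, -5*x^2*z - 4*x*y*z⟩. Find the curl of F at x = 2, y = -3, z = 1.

(2, 8, -22)

(∇×F)₁ = ∂F₃/∂y − ∂F₂/∂z = -4*x*z + 5*x
(∇×F)₂ = ∂F₁/∂z − ∂F₃/∂x = 10*x*z + 4*y*z
(∇×F)₃ = ∂F₂/∂x − ∂F₁/∂y = -4*x - 5*z - 9
∇×F = (-4*x*z + 5*x, 10*x*z + 4*y*z, -4*x - 5*z - 9)
At (2, -3, 1): (2, 8, -22).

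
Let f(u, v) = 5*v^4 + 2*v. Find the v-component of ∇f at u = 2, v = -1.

(∇f)_2 = ∂f/∂v = 20*v^3 + 2
At (2, -1): -18.

-18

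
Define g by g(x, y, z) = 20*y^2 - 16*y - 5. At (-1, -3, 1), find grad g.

(0, -136, 0)

∂g/∂x = 0
∂g/∂y = 40*y - 16
∂g/∂z = 0
∇g = (0, 40*y - 16, 0)
At (-1, -3, 1): (0, -136, 0).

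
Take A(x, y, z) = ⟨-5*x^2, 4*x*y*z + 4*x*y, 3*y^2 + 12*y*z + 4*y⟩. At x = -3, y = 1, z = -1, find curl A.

(10, 0, 0)

(∇×A)₁ = ∂A₃/∂y − ∂A₂/∂z = -4*x*y + 6*y + 12*z + 4
(∇×A)₂ = ∂A₁/∂z − ∂A₃/∂x = 0
(∇×A)₃ = ∂A₂/∂x − ∂A₁/∂y = 4*y*z + 4*y
∇×A = (-4*x*y + 6*y + 12*z + 4, 0, 4*y*z + 4*y)
At (-3, 1, -1): (10, 0, 0).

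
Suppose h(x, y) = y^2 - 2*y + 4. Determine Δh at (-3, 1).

∂²h/∂x² = 0
∂²h/∂y² = 2
∇²h = 2
At (-3, 1): 2.

2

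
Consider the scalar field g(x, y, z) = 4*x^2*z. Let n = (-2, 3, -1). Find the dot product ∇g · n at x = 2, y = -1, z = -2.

∂g/∂x = 8*x*z
∂g/∂y = 0
∂g/∂z = 4*x^2
∇g at (2, -1, -2) = (-32, 0, 16)
∇g · n = (-32)(-2) + (0)(3) + (16)(-1) = 48

48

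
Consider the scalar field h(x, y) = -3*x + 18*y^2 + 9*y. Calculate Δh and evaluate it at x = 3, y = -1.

36

∂²h/∂x² = 0
∂²h/∂y² = 36
∇²h = 36
At (3, -1): 36.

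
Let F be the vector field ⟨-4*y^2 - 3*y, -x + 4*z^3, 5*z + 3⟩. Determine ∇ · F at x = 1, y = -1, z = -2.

5

∂F₁/∂x = 0
∂F₂/∂y = 0
∂F₃/∂z = 5
∇·F = 5
At (1, -1, -2): 5.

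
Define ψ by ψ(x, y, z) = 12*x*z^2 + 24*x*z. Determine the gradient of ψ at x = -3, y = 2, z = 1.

(36, 0, -144)

∂ψ/∂x = 12*z^2 + 24*z
∂ψ/∂y = 0
∂ψ/∂z = 24*x*z + 24*x
∇ψ = (12*z^2 + 24*z, 0, 24*x*z + 24*x)
At (-3, 2, 1): (36, 0, -144).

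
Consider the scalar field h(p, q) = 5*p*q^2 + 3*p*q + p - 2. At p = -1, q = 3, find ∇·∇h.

-10

∂²h/∂p² = 0
∂²h/∂q² = 10*p
∇²h = 10*p
At (-1, 3): -10.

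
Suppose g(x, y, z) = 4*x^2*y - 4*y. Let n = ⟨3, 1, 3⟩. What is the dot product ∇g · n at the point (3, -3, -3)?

-184

∂g/∂x = 8*x*y
∂g/∂y = 4*x^2 - 4
∂g/∂z = 0
∇g at (3, -3, -3) = (-72, 32, 0)
∇g · n = (-72)(3) + (32)(1) + (0)(3) = -184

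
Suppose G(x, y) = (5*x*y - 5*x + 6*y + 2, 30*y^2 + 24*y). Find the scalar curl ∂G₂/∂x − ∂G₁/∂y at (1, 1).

-11

∂G₂/∂x = 0
∂G₁/∂y = 5*x + 6
Scalar curl = -5*x - 6
At (1, 1): -11.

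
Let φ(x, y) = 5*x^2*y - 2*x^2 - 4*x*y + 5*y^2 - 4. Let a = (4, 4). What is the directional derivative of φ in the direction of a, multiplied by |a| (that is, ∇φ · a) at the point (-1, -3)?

100

∂φ/∂x = 10*x*y - 4*x - 4*y
∂φ/∂y = 5*x^2 - 4*x + 10*y
∇φ at (-1, -3) = (46, -21)
∇φ · a = (46)(4) + (-21)(4) = 100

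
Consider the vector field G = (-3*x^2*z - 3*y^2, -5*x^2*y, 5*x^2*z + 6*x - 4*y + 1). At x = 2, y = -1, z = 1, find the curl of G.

(∇×G)₁ = ∂G₃/∂y − ∂G₂/∂z = -4
(∇×G)₂ = ∂G₁/∂z − ∂G₃/∂x = -3*x^2 - 10*x*z - 6
(∇×G)₃ = ∂G₂/∂x − ∂G₁/∂y = -10*x*y + 6*y
∇×G = (-4, -3*x^2 - 10*x*z - 6, -10*x*y + 6*y)
At (2, -1, 1): (-4, -38, 14).

(-4, -38, 14)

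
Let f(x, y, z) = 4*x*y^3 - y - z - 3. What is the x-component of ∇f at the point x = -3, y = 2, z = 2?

32

(∇f)_1 = ∂f/∂x = 4*y^3
At (-3, 2, 2): 32.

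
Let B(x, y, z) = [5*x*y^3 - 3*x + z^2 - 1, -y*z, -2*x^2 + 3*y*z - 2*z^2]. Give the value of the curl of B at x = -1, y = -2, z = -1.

(-5, -6, 60)

(∇×B)₁ = ∂B₃/∂y − ∂B₂/∂z = y + 3*z
(∇×B)₂ = ∂B₁/∂z − ∂B₃/∂x = 4*x + 2*z
(∇×B)₃ = ∂B₂/∂x − ∂B₁/∂y = -15*x*y^2
∇×B = (y + 3*z, 4*x + 2*z, -15*x*y^2)
At (-1, -2, -1): (-5, -6, 60).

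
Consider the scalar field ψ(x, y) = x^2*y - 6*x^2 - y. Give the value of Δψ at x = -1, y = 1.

∂²ψ/∂x² = 2*(y - 6)
∂²ψ/∂y² = 0
∇²ψ = 2*y - 12
At (-1, 1): -10.

-10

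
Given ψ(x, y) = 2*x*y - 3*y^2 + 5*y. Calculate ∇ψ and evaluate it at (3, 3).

∂ψ/∂x = 2*y
∂ψ/∂y = 2*x - 6*y + 5
∇ψ = (2*y, 2*x - 6*y + 5)
At (3, 3): (6, -7).

(6, -7)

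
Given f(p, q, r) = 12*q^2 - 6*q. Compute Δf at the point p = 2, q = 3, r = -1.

∂²f/∂p² = 0
∂²f/∂q² = 24
∂²f/∂r² = 0
∇²f = 24
At (2, 3, -1): 24.

24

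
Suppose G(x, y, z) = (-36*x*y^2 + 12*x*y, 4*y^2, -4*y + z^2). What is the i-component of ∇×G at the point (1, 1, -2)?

-4

(∇×G)_1 = ∂G₃/∂y − ∂G₂/∂z
= -4 − (0)
= -4
At (1, 1, -2): -4.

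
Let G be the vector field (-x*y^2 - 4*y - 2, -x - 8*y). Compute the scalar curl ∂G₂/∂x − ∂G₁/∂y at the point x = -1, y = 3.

-3

∂G₂/∂x = -1
∂G₁/∂y = -2*x*y - 4
Scalar curl = 2*x*y + 3
At (-1, 3): -3.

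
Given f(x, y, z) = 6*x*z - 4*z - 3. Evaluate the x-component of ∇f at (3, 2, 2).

12

(∇f)_1 = ∂f/∂x = 6*z
At (3, 2, 2): 12.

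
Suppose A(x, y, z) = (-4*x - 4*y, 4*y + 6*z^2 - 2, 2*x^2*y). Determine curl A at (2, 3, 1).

(∇×A)₁ = ∂A₃/∂y − ∂A₂/∂z = 2*x^2 - 12*z
(∇×A)₂ = ∂A₁/∂z − ∂A₃/∂x = -4*x*y
(∇×A)₃ = ∂A₂/∂x − ∂A₁/∂y = 4
∇×A = (2*x^2 - 12*z, -4*x*y, 4)
At (2, 3, 1): (-4, -24, 4).

(-4, -24, 4)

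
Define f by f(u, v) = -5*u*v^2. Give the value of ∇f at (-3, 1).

(-5, 30)

∂f/∂u = -5*v^2
∂f/∂v = -10*u*v
∇f = (-5*v^2, -10*u*v)
At (-3, 1): (-5, 30).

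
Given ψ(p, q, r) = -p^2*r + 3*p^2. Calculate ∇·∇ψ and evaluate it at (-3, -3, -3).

12

∂²ψ/∂p² = 2*(-r + 3)
∂²ψ/∂q² = 0
∂²ψ/∂r² = 0
∇²ψ = -2*r + 6
At (-3, -3, -3): 12.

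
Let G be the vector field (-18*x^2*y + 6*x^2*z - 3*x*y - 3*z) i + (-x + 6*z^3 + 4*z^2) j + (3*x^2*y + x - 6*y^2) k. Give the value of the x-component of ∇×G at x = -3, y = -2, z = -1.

(∇×G)_1 = ∂G₃/∂y − ∂G₂/∂z
= 3*x^2 - 12*y − (18*z^2 + 8*z)
= 3*x^2 - 12*y - 18*z^2 - 8*z
At (-3, -2, -1): 41.

41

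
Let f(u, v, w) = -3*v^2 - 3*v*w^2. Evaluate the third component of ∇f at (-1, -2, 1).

(∇f)_3 = ∂f/∂w = -6*v*w
At (-1, -2, 1): 12.

12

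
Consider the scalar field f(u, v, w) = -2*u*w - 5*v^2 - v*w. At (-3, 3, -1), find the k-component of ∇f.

(∇f)_3 = ∂f/∂w = -2*u - v
At (-3, 3, -1): 3.

3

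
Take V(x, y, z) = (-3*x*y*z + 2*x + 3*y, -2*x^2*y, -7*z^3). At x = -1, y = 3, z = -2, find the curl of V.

(0, 9, 15)

(∇×V)₁ = ∂V₃/∂y − ∂V₂/∂z = 0
(∇×V)₂ = ∂V₁/∂z − ∂V₃/∂x = -3*x*y
(∇×V)₃ = ∂V₂/∂x − ∂V₁/∂y = -4*x*y + 3*x*z - 3
∇×V = (0, -3*x*y, -4*x*y + 3*x*z - 3)
At (-1, 3, -2): (0, 9, 15).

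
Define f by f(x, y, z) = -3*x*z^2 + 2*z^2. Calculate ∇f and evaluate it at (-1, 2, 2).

∂f/∂x = -3*z^2
∂f/∂y = 0
∂f/∂z = -6*x*z + 4*z
∇f = (-3*z^2, 0, -6*x*z + 4*z)
At (-1, 2, 2): (-12, 0, 20).

(-12, 0, 20)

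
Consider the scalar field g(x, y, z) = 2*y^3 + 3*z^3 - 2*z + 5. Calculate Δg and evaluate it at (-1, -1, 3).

∂²g/∂x² = 0
∂²g/∂y² = 12*y
∂²g/∂z² = 18*z
∇²g = 12*y + 18*z
At (-1, -1, 3): 42.

42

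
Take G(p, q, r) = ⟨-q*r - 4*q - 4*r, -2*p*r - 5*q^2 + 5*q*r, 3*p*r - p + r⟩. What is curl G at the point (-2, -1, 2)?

(∇×G)₁ = ∂G₃/∂q − ∂G₂/∂r = 2*p - 5*q
(∇×G)₂ = ∂G₁/∂r − ∂G₃/∂p = -q - 3*r - 3
(∇×G)₃ = ∂G₂/∂p − ∂G₁/∂q = -r + 4
∇×G = (2*p - 5*q, -q - 3*r - 3, -r + 4)
At (-2, -1, 2): (1, -8, 2).

(1, -8, 2)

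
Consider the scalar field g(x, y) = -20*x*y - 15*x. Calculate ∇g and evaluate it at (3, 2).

(-55, -60)

∂g/∂x = -20*y - 15
∂g/∂y = -20*x
∇g = (-20*y - 15, -20*x)
At (3, 2): (-55, -60).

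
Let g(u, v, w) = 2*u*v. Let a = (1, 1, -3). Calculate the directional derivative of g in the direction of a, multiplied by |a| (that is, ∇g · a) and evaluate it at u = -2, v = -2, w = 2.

-8

∂g/∂u = 2*v
∂g/∂v = 2*u
∂g/∂w = 0
∇g at (-2, -2, 2) = (-4, -4, 0)
∇g · a = (-4)(1) + (-4)(1) + (0)(-3) = -8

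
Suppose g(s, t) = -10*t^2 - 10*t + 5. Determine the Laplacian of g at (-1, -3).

-20

∂²g/∂s² = 0
∂²g/∂t² = -20
∇²g = -20
At (-1, -3): -20.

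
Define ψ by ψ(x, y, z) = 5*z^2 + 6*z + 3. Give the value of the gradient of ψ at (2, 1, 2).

(0, 0, 26)

∂ψ/∂x = 0
∂ψ/∂y = 0
∂ψ/∂z = 10*z + 6
∇ψ = (0, 0, 10*z + 6)
At (2, 1, 2): (0, 0, 26).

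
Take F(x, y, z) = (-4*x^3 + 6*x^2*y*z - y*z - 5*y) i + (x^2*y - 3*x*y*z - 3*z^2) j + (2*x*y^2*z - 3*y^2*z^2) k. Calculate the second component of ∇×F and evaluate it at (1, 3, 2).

(∇×F)_2 = ∂F₁/∂z − ∂F₃/∂x
= 6*x^2*y - y − (2*y^2*z)
= 6*x^2*y - 2*y^2*z - y
At (1, 3, 2): -21.

-21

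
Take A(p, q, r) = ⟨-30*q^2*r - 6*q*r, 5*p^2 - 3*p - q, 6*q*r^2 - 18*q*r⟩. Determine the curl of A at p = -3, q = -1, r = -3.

(108, -24, 129)

(∇×A)₁ = ∂A₃/∂q − ∂A₂/∂r = 6*r^2 - 18*r
(∇×A)₂ = ∂A₁/∂r − ∂A₃/∂p = -30*q^2 - 6*q
(∇×A)₃ = ∂A₂/∂p − ∂A₁/∂q = 10*p + 60*q*r + 6*r - 3
∇×A = (6*r^2 - 18*r, -30*q^2 - 6*q, 10*p + 60*q*r + 6*r - 3)
At (-3, -1, -3): (108, -24, 129).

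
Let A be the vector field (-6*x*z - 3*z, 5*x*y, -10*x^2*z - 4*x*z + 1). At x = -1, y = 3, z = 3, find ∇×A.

(0, -45, 15)

(∇×A)₁ = ∂A₃/∂y − ∂A₂/∂z = 0
(∇×A)₂ = ∂A₁/∂z − ∂A₃/∂x = 20*x*z - 6*x + 4*z - 3
(∇×A)₃ = ∂A₂/∂x − ∂A₁/∂y = 5*y
∇×A = (0, 20*x*z - 6*x + 4*z - 3, 5*y)
At (-1, 3, 3): (0, -45, 15).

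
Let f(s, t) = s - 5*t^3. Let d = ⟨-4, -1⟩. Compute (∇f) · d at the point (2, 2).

∂f/∂s = 1
∂f/∂t = -15*t^2
∇f at (2, 2) = (1, -60)
∇f · d = (1)(-4) + (-60)(-1) = 56

56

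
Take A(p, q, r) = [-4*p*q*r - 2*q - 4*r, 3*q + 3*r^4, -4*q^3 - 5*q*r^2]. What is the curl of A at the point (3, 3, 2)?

(-224, -40, 26)

(∇×A)₁ = ∂A₃/∂q − ∂A₂/∂r = -12*q^2 - 12*r^3 - 5*r^2
(∇×A)₂ = ∂A₁/∂r − ∂A₃/∂p = -4*p*q - 4
(∇×A)₃ = ∂A₂/∂p − ∂A₁/∂q = 4*p*r + 2
∇×A = (-12*q^2 - 12*r^3 - 5*r^2, -4*p*q - 4, 4*p*r + 2)
At (3, 3, 2): (-224, -40, 26).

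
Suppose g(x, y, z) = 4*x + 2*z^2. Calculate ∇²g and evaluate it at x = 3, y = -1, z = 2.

4

∂²g/∂x² = 0
∂²g/∂y² = 0
∂²g/∂z² = 4
∇²g = 4
At (3, -1, 2): 4.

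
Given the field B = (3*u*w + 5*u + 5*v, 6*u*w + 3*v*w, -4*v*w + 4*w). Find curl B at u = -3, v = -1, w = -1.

(25, -9, -11)

(∇×B)₁ = ∂B₃/∂v − ∂B₂/∂w = -6*u - 3*v - 4*w
(∇×B)₂ = ∂B₁/∂w − ∂B₃/∂u = 3*u
(∇×B)₃ = ∂B₂/∂u − ∂B₁/∂v = 6*w - 5
∇×B = (-6*u - 3*v - 4*w, 3*u, 6*w - 5)
At (-3, -1, -1): (25, -9, -11).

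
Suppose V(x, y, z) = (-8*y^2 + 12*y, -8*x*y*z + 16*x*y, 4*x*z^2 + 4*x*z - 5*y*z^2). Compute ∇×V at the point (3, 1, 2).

(4, -24, 4)

(∇×V)₁ = ∂V₃/∂y − ∂V₂/∂z = 8*x*y - 5*z^2
(∇×V)₂ = ∂V₁/∂z − ∂V₃/∂x = -4*z^2 - 4*z
(∇×V)₃ = ∂V₂/∂x − ∂V₁/∂y = -8*y*z + 32*y - 12
∇×V = (8*x*y - 5*z^2, -4*z^2 - 4*z, -8*y*z + 32*y - 12)
At (3, 1, 2): (4, -24, 4).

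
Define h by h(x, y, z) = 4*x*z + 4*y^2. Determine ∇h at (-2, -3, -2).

∂h/∂x = 4*z
∂h/∂y = 8*y
∂h/∂z = 4*x
∇h = (4*z, 8*y, 4*x)
At (-2, -3, -2): (-8, -24, -8).

(-8, -24, -8)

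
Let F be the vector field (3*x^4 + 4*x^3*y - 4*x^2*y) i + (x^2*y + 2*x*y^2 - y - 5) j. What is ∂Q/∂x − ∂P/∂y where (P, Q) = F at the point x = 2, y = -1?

-18

∂F₂/∂x = 2*x*y + 2*y^2
∂F₁/∂y = 4*x^3 - 4*x^2
Scalar curl = -4*x^3 + 4*x^2 + 2*x*y + 2*y^2
At (2, -1): -18.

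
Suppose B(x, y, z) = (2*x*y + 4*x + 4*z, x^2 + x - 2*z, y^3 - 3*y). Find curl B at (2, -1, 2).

(∇×B)₁ = ∂B₃/∂y − ∂B₂/∂z = 3*y^2 - 1
(∇×B)₂ = ∂B₁/∂z − ∂B₃/∂x = 4
(∇×B)₃ = ∂B₂/∂x − ∂B₁/∂y = 1
∇×B = (3*y^2 - 1, 4, 1)
At (2, -1, 2): (2, 4, 1).

(2, 4, 1)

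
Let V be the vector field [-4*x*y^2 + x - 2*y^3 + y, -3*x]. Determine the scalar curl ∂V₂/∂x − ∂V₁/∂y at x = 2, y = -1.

-14

∂V₂/∂x = -3
∂V₁/∂y = -8*x*y - 6*y^2 + 1
Scalar curl = 8*x*y + 6*y^2 - 4
At (2, -1): -14.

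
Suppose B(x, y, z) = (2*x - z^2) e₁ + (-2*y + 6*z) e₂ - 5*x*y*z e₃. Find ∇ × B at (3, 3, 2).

(∇×B)₁ = ∂B₃/∂y − ∂B₂/∂z = -5*x*z - 6
(∇×B)₂ = ∂B₁/∂z − ∂B₃/∂x = 5*y*z - 2*z
(∇×B)₃ = ∂B₂/∂x − ∂B₁/∂y = 0
∇×B = (-5*x*z - 6, 5*y*z - 2*z, 0)
At (3, 3, 2): (-36, 26, 0).

(-36, 26, 0)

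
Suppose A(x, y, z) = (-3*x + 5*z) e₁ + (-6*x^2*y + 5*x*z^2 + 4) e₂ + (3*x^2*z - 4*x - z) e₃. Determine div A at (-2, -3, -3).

-16

∂A₁/∂x = -3
∂A₂/∂y = -6*x^2
∂A₃/∂z = 3*x^2 - 1
∇·A = -3*x^2 - 4
At (-2, -3, -3): -16.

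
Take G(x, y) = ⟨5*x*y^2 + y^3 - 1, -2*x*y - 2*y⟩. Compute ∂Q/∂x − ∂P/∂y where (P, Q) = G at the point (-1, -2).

∂G₂/∂x = -2*y
∂G₁/∂y = 10*x*y + 3*y^2
Scalar curl = -10*x*y - 3*y^2 - 2*y
At (-1, -2): -28.

-28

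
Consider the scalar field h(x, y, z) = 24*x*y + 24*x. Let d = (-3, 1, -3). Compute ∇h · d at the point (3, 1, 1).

∂h/∂x = 24*y + 24
∂h/∂y = 24*x
∂h/∂z = 0
∇h at (3, 1, 1) = (48, 72, 0)
∇h · d = (48)(-3) + (72)(1) + (0)(-3) = -72

-72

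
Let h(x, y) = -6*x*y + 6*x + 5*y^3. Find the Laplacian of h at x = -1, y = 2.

60

∂²h/∂x² = 0
∂²h/∂y² = 30*y
∇²h = 30*y
At (-1, 2): 60.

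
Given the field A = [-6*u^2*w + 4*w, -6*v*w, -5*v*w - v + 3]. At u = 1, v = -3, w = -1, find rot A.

(-14, -2, 0)

(∇×A)₁ = ∂A₃/∂v − ∂A₂/∂w = 6*v - 5*w - 1
(∇×A)₂ = ∂A₁/∂w − ∂A₃/∂u = -6*u^2 + 4
(∇×A)₃ = ∂A₂/∂u − ∂A₁/∂v = 0
∇×A = (6*v - 5*w - 1, -6*u^2 + 4, 0)
At (1, -3, -1): (-14, -2, 0).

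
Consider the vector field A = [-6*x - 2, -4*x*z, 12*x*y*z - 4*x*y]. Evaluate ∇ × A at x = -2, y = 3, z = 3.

(∇×A)₁ = ∂A₃/∂y − ∂A₂/∂z = 12*x*z
(∇×A)₂ = ∂A₁/∂z − ∂A₃/∂x = -12*y*z + 4*y
(∇×A)₃ = ∂A₂/∂x − ∂A₁/∂y = -4*z
∇×A = (12*x*z, -12*y*z + 4*y, -4*z)
At (-2, 3, 3): (-72, -96, -12).

(-72, -96, -12)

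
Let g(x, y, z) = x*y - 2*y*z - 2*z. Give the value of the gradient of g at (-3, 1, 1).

∂g/∂x = y
∂g/∂y = x - 2*z
∂g/∂z = -2*y - 2
∇g = (y, x - 2*z, -2*y - 2)
At (-3, 1, 1): (1, -5, -4).

(1, -5, -4)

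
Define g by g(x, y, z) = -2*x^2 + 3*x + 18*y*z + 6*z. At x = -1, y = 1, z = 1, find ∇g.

∂g/∂x = -4*x + 3
∂g/∂y = 18*z
∂g/∂z = 18*y + 6
∇g = (-4*x + 3, 18*z, 18*y + 6)
At (-1, 1, 1): (7, 18, 24).

(7, 18, 24)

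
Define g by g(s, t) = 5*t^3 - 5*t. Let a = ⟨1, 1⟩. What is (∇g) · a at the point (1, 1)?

10

∂g/∂s = 0
∂g/∂t = 15*t^2 - 5
∇g at (1, 1) = (0, 10)
∇g · a = (0)(1) + (10)(1) = 10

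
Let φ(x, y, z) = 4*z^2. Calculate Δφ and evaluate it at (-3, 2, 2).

8

∂²φ/∂x² = 0
∂²φ/∂y² = 0
∂²φ/∂z² = 8
∇²φ = 8
At (-3, 2, 2): 8.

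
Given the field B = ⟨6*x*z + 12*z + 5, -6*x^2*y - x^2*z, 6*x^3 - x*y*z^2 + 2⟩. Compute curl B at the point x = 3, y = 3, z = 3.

(-18, -105, -126)

(∇×B)₁ = ∂B₃/∂y − ∂B₂/∂z = x^2 - x*z^2
(∇×B)₂ = ∂B₁/∂z − ∂B₃/∂x = -18*x^2 + 6*x + y*z^2 + 12
(∇×B)₃ = ∂B₂/∂x − ∂B₁/∂y = -12*x*y - 2*x*z
∇×B = (x^2 - x*z^2, -18*x^2 + 6*x + y*z^2 + 12, -12*x*y - 2*x*z)
At (3, 3, 3): (-18, -105, -126).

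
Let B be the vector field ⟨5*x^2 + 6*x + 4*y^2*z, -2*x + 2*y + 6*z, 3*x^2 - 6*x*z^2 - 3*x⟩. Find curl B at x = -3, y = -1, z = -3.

(-6, 79, -26)

(∇×B)₁ = ∂B₃/∂y − ∂B₂/∂z = -6
(∇×B)₂ = ∂B₁/∂z − ∂B₃/∂x = -6*x + 4*y^2 + 6*z^2 + 3
(∇×B)₃ = ∂B₂/∂x − ∂B₁/∂y = -8*y*z - 2
∇×B = (-6, -6*x + 4*y^2 + 6*z^2 + 3, -8*y*z - 2)
At (-3, -1, -3): (-6, 79, -26).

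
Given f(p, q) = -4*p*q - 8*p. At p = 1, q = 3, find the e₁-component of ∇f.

(∇f)_1 = ∂f/∂p = -4*q - 8
At (1, 3): -20.

-20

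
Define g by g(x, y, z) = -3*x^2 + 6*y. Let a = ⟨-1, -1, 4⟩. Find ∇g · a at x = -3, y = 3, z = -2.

-24

∂g/∂x = -6*x
∂g/∂y = 6
∂g/∂z = 0
∇g at (-3, 3, -2) = (18, 6, 0)
∇g · a = (18)(-1) + (6)(-1) + (0)(4) = -24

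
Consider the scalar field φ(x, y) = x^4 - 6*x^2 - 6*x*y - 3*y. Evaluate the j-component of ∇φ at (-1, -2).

(∇φ)_2 = ∂φ/∂y = -6*x - 3
At (-1, -2): 3.

3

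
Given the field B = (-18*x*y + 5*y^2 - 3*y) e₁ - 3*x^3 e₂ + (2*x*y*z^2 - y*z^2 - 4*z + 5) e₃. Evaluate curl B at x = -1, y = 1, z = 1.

(∇×B)₁ = ∂B₃/∂y − ∂B₂/∂z = 2*x*z^2 - z^2
(∇×B)₂ = ∂B₁/∂z − ∂B₃/∂x = -2*y*z^2
(∇×B)₃ = ∂B₂/∂x − ∂B₁/∂y = -9*x^2 + 18*x - 10*y + 3
∇×B = (2*x*z^2 - z^2, -2*y*z^2, -9*x^2 + 18*x - 10*y + 3)
At (-1, 1, 1): (-3, -2, -34).

(-3, -2, -34)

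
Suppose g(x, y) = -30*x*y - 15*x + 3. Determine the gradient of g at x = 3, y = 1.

∂g/∂x = -30*y - 15
∂g/∂y = -30*x
∇g = (-30*y - 15, -30*x)
At (3, 1): (-45, -90).

(-45, -90)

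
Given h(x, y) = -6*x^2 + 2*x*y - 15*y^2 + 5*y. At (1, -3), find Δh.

∂²h/∂x² = -12
∂²h/∂y² = -30
∇²h = -42
At (1, -3): -42.

-42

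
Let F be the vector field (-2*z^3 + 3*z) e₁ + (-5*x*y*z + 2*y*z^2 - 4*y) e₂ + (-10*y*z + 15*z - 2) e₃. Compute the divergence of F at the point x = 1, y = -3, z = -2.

∂F₁/∂x = 0
∂F₂/∂y = -5*x*z + 2*z^2 - 4
∂F₃/∂z = -10*y + 15
∇·F = -5*x*z - 10*y + 2*z^2 + 11
At (1, -3, -2): 59.

59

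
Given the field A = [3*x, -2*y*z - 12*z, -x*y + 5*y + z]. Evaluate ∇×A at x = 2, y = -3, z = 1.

(9, -3, 0)

(∇×A)₁ = ∂A₃/∂y − ∂A₂/∂z = -x + 2*y + 17
(∇×A)₂ = ∂A₁/∂z − ∂A₃/∂x = y
(∇×A)₃ = ∂A₂/∂x − ∂A₁/∂y = 0
∇×A = (-x + 2*y + 17, y, 0)
At (2, -3, 1): (9, -3, 0).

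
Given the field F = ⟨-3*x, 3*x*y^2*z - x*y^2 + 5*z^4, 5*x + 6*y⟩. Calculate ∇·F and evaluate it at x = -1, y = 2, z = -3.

∂F₁/∂x = -3
∂F₂/∂y = 6*x*y*z - 2*x*y
∂F₃/∂z = 0
∇·F = 6*x*y*z - 2*x*y - 3
At (-1, 2, -3): 37.

37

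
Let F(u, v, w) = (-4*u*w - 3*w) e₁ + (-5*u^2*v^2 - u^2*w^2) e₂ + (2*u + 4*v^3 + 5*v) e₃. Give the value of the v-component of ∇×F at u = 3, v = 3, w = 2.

(∇×F)_2 = ∂F₁/∂w − ∂F₃/∂u
= -4*u - 3 − (2)
= -4*u - 5
At (3, 3, 2): -17.

-17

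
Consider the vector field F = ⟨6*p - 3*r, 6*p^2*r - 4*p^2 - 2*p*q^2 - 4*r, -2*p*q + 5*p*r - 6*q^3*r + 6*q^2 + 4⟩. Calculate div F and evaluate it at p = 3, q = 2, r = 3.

-51

∂F₁/∂p = 6
∂F₂/∂q = -4*p*q
∂F₃/∂r = 5*p - 6*q^3
∇·F = -4*p*q + 5*p - 6*q^3 + 6
At (3, 2, 3): -51.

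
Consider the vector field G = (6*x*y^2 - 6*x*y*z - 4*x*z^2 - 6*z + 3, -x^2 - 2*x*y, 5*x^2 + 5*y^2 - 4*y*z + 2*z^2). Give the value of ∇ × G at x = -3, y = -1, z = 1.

(-14, 30, -46)

(∇×G)₁ = ∂G₃/∂y − ∂G₂/∂z = 10*y - 4*z
(∇×G)₂ = ∂G₁/∂z − ∂G₃/∂x = -6*x*y - 8*x*z - 10*x - 6
(∇×G)₃ = ∂G₂/∂x − ∂G₁/∂y = -12*x*y + 6*x*z - 2*x - 2*y
∇×G = (10*y - 4*z, -6*x*y - 8*x*z - 10*x - 6, -12*x*y + 6*x*z - 2*x - 2*y)
At (-3, -1, 1): (-14, 30, -46).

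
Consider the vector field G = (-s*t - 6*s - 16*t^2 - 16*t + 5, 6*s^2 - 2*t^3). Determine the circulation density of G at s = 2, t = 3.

∂G₂/∂s = 12*s
∂G₁/∂t = -s - 32*t - 16
Scalar curl = 13*s + 32*t + 16
At (2, 3): 138.

138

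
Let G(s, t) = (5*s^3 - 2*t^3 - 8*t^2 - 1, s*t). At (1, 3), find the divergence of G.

∂G₁/∂s = 15*s^2
∂G₂/∂t = s
∇·G = 15*s^2 + s
At (1, 3): 16.

16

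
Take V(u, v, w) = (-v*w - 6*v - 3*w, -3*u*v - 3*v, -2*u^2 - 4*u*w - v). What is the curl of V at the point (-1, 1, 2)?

(∇×V)₁ = ∂V₃/∂v − ∂V₂/∂w = -1
(∇×V)₂ = ∂V₁/∂w − ∂V₃/∂u = 4*u - v + 4*w - 3
(∇×V)₃ = ∂V₂/∂u − ∂V₁/∂v = -3*v + w + 6
∇×V = (-1, 4*u - v + 4*w - 3, -3*v + w + 6)
At (-1, 1, 2): (-1, 0, 5).

(-1, 0, 5)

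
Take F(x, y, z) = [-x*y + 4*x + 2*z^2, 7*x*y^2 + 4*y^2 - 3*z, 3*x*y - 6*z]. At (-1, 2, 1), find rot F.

(0, -2, 27)

(∇×F)₁ = ∂F₃/∂y − ∂F₂/∂z = 3*x + 3
(∇×F)₂ = ∂F₁/∂z − ∂F₃/∂x = -3*y + 4*z
(∇×F)₃ = ∂F₂/∂x − ∂F₁/∂y = x + 7*y^2
∇×F = (3*x + 3, -3*y + 4*z, x + 7*y^2)
At (-1, 2, 1): (0, -2, 27).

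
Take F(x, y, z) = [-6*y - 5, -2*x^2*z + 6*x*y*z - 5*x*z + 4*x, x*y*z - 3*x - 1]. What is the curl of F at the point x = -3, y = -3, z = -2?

(∇×F)₁ = ∂F₃/∂y − ∂F₂/∂z = 2*x^2 - 6*x*y + x*z + 5*x
(∇×F)₂ = ∂F₁/∂z − ∂F₃/∂x = -y*z + 3
(∇×F)₃ = ∂F₂/∂x − ∂F₁/∂y = -4*x*z + 6*y*z - 5*z + 10
∇×F = (2*x^2 - 6*x*y + x*z + 5*x, -y*z + 3, -4*x*z + 6*y*z - 5*z + 10)
At (-3, -3, -2): (-45, -3, 32).

(-45, -3, 32)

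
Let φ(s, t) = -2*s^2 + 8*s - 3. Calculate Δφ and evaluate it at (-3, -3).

∂²φ/∂s² = -4
∂²φ/∂t² = 0
∇²φ = -4
At (-3, -3): -4.

-4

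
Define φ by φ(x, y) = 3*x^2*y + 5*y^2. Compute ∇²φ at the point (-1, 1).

∂²φ/∂x² = 6*y
∂²φ/∂y² = 10
∇²φ = 6*y + 10
At (-1, 1): 16.

16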